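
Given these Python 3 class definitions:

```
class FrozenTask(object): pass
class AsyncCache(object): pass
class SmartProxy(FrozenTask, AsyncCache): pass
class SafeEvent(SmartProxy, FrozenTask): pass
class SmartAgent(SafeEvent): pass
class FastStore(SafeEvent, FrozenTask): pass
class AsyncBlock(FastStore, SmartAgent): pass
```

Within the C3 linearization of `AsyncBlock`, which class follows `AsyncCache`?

L[AsyncBlock] = AsyncBlock + merge(L[FastStore], L[SmartAgent], [FastStore SmartAgent])
  take FastStore:  [FastStore SafeEvent SmartProxy FrozenTask AsyncCache object] + [SmartAgent SafeEvent SmartProxy FrozenTask AsyncCache object] + [FastStore SmartAgent]
  take SmartAgent:  [SafeEvent SmartProxy FrozenTask AsyncCache object] + [SmartAgent SafeEvent SmartProxy FrozenTask AsyncCache object] + [SmartAgent]
  take SafeEvent:  [SafeEvent SmartProxy FrozenTask AsyncCache object] + [SafeEvent SmartProxy FrozenTask AsyncCache object]
  take SmartProxy:  [SmartProxy FrozenTask AsyncCache object] + [SmartProxy FrozenTask AsyncCache object]
  take FrozenTask:  [FrozenTask AsyncCache object] + [FrozenTask AsyncCache object]
  take AsyncCache:  [AsyncCache object] + [AsyncCache object]
  take object:  [object] + [object]
MRO: AsyncBlock FastStore SmartAgent SafeEvent SmartProxy FrozenTask AsyncCache object
AsyncCache is at position 6; next is object.

object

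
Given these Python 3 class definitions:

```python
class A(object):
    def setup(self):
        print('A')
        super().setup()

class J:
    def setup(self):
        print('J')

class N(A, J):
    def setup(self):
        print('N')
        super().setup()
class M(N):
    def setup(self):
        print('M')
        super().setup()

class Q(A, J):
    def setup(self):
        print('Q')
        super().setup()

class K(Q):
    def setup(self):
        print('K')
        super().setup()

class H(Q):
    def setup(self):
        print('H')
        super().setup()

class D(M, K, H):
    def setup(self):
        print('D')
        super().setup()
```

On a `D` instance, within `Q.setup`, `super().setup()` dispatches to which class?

L[D] = D + merge(L[M], L[K], L[H], [M K H])
  take M:  [M N A J object] + [K Q A J object] + [H Q A J object] + [M K H]
  take N:  [N A J object] + [K Q A J object] + [H Q A J object] + [K H]
  take K:  [A J object] + [K Q A J object] + [H Q A J object] + [K H]
  take H:  [A J object] + [Q A J object] + [H Q A J object] + [H]
  take Q:  [A J object] + [Q A J object] + [Q A J object]
  take A:  [A J object] + [A J object] + [A J object]
  take J:  [J object] + [J object] + [J object]
  take object:  [object] + [object] + [object]
MRO: D M N K H Q A J object
super() in Q.setup on a D instance goes to the class after Q in D's MRO: A.

A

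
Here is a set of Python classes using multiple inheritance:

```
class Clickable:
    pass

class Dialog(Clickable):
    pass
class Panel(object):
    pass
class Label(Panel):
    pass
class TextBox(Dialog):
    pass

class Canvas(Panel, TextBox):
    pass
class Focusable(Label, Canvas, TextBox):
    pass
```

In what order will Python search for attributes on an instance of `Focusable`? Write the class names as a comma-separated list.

Focusable, Label, Canvas, Panel, TextBox, Dialog, Clickable, object

L[Focusable] = Focusable + merge(L[Label], L[Canvas], L[TextBox], [Label Canvas TextBox])
  take Label:  [Label Panel object] + [Canvas Panel TextBox Dialog Clickable object] + [TextBox Dialog Clickable object] + [Label Canvas TextBox]
  take Canvas:  [Panel object] + [Canvas Panel TextBox Dialog Clickable object] + [TextBox Dialog Clickable object] + [Canvas TextBox]
  take Panel:  [Panel object] + [Panel TextBox Dialog Clickable object] + [TextBox Dialog Clickable object] + [TextBox]
  take TextBox:  [object] + [TextBox Dialog Clickable object] + [TextBox Dialog Clickable object] + [TextBox]
  take Dialog:  [object] + [Dialog Clickable object] + [Dialog Clickable object]
  take Clickable:  [object] + [Clickable object] + [Clickable object]
  take object:  [object] + [object] + [object]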